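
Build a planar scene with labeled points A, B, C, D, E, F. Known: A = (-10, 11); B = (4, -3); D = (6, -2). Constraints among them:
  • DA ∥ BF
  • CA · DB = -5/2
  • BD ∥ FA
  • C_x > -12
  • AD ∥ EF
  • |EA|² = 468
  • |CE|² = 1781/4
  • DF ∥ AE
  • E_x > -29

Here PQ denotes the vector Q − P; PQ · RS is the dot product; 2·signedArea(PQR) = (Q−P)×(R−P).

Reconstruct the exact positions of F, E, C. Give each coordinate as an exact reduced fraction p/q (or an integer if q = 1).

C = (-11, 21/2)
E = (-28, 23)
F = (-12, 10)

1. F_x = -12  [BD ∥ FA ∩ DA ∥ BF]
2. F_y = 10  [BD ∥ FA ∩ DA ∥ BF]
   → F = (-12, 10)
3. E_x = -28  [AD ∥ EF ∩ DF ∥ AE]
4. E_y = 23  [AD ∥ EF ∩ DF ∥ AE]
   → E = (-28, 23)
5. C_x = -11  [line 2·x + 1·y + 23/2 = 0 ∩ |CE|² = 1781/4]
6. C_y = 21/2  [line 2·x + 1·y + 23/2 = 0 ∩ |CE|² = 1781/4]
   → C = (-11, 21/2)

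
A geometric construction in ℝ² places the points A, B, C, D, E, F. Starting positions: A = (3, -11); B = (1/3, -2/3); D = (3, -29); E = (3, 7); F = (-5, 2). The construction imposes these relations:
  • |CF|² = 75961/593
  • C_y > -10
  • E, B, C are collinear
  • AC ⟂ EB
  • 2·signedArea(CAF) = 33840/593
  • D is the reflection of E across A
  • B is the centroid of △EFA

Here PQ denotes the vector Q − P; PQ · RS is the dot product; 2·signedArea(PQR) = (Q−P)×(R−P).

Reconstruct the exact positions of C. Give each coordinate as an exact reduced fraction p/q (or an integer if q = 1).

C = (-1533/593, -5371/593)

1. C_x = -1533/593  [E, B, C are collinear ∩ AC ⟂ EB]
2. C_y = -5371/593  [E, B, C are collinear ∩ AC ⟂ EB]
   → C = (-1533/593, -5371/593)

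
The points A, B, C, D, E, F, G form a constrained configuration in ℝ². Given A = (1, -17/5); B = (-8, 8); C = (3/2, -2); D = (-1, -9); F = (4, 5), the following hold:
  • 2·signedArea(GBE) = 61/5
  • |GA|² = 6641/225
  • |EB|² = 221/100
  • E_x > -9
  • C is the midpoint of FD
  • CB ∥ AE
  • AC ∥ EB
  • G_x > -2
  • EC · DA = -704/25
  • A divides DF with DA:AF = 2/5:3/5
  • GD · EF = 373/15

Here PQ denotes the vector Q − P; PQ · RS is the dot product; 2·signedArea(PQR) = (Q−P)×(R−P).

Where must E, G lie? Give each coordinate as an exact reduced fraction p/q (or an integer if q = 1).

E = (-17/2, 33/5)
G = (-5/3, 4/3)

1. E_x = -17/2  [AC ∥ EB ∩ CB ∥ AE]
2. E_y = 33/5  [AC ∥ EB ∩ CB ∥ AE]
   → E = (-17/2, 33/5)
3. G_x = -5/3  [GD · EF = 373/15 ∩ 2·signedArea(GBE) = 61/5]
4. G_y = 4/3  [GD · EF = 373/15 ∩ 2·signedArea(GBE) = 61/5]
   → G = (-5/3, 4/3)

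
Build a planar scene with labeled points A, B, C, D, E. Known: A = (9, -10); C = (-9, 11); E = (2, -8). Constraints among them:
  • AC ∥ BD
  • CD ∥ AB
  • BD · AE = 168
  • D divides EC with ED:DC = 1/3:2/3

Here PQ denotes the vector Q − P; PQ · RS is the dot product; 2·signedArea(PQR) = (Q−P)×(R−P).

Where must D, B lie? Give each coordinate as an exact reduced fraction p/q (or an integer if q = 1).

1. D_x = -5/3  [D divides EC with ED:DC = 1/3:2/3]
2. D_y = -5/3  [D divides EC with ED:DC = 1/3:2/3]
   → D = (-5/3, -5/3)
3. B_x = 49/3  [AC ∥ BD ∩ CD ∥ AB]
4. B_y = -68/3  [AC ∥ BD ∩ CD ∥ AB]
   → B = (49/3, -68/3)

B = (49/3, -68/3)
D = (-5/3, -5/3)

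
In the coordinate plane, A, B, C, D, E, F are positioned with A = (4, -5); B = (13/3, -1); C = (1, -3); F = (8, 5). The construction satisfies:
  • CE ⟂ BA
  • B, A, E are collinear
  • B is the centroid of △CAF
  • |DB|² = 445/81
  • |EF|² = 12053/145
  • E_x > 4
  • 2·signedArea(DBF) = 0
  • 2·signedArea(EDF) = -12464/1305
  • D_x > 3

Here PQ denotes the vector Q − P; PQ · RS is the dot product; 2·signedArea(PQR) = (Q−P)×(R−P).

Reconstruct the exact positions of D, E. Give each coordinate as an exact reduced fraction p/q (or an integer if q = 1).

D = (28/9, -3)
E = (601/145, -473/145)

1. E_x = 601/145  [B, A, E are collinear ∩ CE ⟂ BA]
2. E_y = -473/145  [B, A, E are collinear ∩ CE ⟂ BA]
   → E = (601/145, -473/145)
3. D_x = 28/9  [2·signedArea(DBF) = 0 ∩ 2·signedArea(EDF) = -12464/1305]
4. D_y = -3  [2·signedArea(DBF) = 0 ∩ 2·signedArea(EDF) = -12464/1305]
   → D = (28/9, -3)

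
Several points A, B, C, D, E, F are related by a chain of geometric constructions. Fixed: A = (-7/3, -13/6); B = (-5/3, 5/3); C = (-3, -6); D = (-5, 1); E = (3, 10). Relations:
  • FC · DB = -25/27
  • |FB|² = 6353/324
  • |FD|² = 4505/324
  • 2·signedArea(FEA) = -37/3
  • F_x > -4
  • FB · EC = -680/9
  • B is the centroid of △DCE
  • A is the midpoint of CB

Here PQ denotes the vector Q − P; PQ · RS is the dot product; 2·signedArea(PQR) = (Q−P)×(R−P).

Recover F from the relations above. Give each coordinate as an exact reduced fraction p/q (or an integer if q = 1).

1. F_x = -31/9  [FC · DB = -25/27 ∩ 2·signedArea(FEA) = -37/3]
2. F_y = -43/18  [FC · DB = -25/27 ∩ 2·signedArea(FEA) = -37/3]
   → F = (-31/9, -43/18)

F = (-31/9, -43/18)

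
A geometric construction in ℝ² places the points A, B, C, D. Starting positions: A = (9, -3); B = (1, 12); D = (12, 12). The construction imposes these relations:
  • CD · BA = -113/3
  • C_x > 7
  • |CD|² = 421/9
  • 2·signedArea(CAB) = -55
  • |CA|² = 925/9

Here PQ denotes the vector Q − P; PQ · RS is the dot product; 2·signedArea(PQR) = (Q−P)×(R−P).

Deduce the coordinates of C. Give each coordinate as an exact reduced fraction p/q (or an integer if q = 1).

1. C_x = 22/3  [CD · BA = -113/3 ∩ 2·signedArea(CAB) = -55]
2. C_y = 7  [CD · BA = -113/3 ∩ 2·signedArea(CAB) = -55]
   → C = (22/3, 7)

C = (22/3, 7)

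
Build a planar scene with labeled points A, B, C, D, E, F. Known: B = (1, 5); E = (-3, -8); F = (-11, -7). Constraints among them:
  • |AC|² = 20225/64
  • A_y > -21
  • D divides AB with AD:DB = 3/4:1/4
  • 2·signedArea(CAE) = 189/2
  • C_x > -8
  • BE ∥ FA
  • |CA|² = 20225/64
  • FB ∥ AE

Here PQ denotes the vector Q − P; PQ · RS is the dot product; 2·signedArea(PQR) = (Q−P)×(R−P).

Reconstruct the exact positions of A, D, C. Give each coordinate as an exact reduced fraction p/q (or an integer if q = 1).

A = (-15, -20)
C = (-7, -33/8)
D = (-3, -5/4)

1. A_x = -15  [FB ∥ AE ∩ BE ∥ FA]
2. A_y = -20  [FB ∥ AE ∩ BE ∥ FA]
   → A = (-15, -20)
3. D_x = -3  [D divides AB with AD:DB = 3/4:1/4]
4. D_y = -5/4  [D divides AB with AD:DB = 3/4:1/4]
   → D = (-3, -5/4)
5. C_x = -7  [line -12·x + 12·y + -69/2 = 0 ∩ |CA|² = 20225/64]
6. C_y = -33/8  [line -12·x + 12·y + -69/2 = 0 ∩ |CA|² = 20225/64]
   → C = (-7, -33/8)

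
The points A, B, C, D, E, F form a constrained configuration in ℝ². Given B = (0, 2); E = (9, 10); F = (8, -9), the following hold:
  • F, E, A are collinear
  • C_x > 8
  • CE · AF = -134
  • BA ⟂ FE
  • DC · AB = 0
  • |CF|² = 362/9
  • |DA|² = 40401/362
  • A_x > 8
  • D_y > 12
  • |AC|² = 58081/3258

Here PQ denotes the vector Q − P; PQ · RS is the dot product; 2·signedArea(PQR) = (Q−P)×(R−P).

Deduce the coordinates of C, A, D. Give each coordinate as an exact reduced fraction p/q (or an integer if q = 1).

A = (3097/362, 561/362)
C = (25/3, -8/3)
D = (1649/181, 2190/181)

1. A_x = 3097/362  [F, E, A are collinear ∩ BA ⟂ FE]
2. A_y = 561/362  [F, E, A are collinear ∩ BA ⟂ FE]
   → A = (3097/362, 561/362)
3. C_x = 25/3  [line 201/362·x + 3819/362·y + 8509/362 = 0 ∩ |CF|² = 362/9]
4. C_y = -8/3  [line 201/362·x + 3819/362·y + 8509/362 = 0 ∩ |CF|² = 362/9]
   → C = (25/3, -8/3)
5. D_x = 1649/181  [line 3097/362·x + -163/362·y + -26243/362 = 0 ∩ |DA|² = 40401/362]
6. D_y = 2190/181  [line 3097/362·x + -163/362·y + -26243/362 = 0 ∩ |DA|² = 40401/362]
   → D = (1649/181, 2190/181)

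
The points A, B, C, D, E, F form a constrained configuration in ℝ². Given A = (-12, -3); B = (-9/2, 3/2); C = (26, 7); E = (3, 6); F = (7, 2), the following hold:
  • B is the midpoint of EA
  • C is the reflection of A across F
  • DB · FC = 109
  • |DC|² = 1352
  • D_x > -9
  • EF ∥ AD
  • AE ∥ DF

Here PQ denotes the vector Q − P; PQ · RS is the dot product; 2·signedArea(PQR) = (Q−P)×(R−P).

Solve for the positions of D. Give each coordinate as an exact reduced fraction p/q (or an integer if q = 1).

D = (-8, -7)

1. D_x = -8  [AE ∥ DF ∩ EF ∥ AD]
2. D_y = -7  [AE ∥ DF ∩ EF ∥ AD]
   → D = (-8, -7)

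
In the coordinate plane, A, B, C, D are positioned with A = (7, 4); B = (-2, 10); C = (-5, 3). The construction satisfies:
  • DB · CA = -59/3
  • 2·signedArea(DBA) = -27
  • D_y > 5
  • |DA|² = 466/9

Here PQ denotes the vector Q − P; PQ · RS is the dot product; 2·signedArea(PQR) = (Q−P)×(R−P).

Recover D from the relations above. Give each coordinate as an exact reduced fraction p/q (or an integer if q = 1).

D = (0, 17/3)

1. D_x = 0  [DB · CA = -59/3 ∩ 2·signedArea(DBA) = -27]
2. D_y = 17/3  [DB · CA = -59/3 ∩ 2·signedArea(DBA) = -27]
   → D = (0, 17/3)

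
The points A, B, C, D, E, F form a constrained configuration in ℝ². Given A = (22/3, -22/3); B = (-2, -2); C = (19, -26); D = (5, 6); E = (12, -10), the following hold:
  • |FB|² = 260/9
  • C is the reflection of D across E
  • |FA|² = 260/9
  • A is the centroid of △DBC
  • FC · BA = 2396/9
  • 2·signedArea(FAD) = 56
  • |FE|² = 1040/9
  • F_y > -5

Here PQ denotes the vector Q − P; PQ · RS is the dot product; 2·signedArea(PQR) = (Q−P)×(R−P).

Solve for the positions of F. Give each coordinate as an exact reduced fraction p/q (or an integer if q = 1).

1. F_x = 8/3  [FC · BA = 2396/9 ∩ 2·signedArea(FAD) = 56]
2. F_y = -14/3  [FC · BA = 2396/9 ∩ 2·signedArea(FAD) = 56]
   → F = (8/3, -14/3)

F = (8/3, -14/3)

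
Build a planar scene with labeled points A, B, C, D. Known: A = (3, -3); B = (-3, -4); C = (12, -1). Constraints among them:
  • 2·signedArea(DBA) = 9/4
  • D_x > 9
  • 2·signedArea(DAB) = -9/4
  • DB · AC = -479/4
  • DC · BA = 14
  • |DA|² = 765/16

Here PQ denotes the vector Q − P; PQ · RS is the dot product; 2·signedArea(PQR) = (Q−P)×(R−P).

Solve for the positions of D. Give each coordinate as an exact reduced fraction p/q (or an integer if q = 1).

1. D_x = 39/4  [2·signedArea(DAB) = -9/4 ∩ DB · AC = -479/4]
2. D_y = -3/2  [2·signedArea(DAB) = -9/4 ∩ DB · AC = -479/4]
   → D = (39/4, -3/2)

D = (39/4, -3/2)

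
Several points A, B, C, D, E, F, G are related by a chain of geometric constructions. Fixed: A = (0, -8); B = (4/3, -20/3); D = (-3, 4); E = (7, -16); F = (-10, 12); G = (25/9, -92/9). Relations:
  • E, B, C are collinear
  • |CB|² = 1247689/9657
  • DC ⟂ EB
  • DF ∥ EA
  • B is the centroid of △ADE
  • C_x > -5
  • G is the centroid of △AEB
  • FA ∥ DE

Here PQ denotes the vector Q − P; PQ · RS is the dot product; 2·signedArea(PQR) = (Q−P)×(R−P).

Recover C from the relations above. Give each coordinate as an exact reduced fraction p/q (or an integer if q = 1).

C = (-4899/1073, 3272/1073)

1. C_x = -4899/1073  [E, B, C are collinear ∩ DC ⟂ EB]
2. C_y = 3272/1073  [E, B, C are collinear ∩ DC ⟂ EB]
   → C = (-4899/1073, 3272/1073)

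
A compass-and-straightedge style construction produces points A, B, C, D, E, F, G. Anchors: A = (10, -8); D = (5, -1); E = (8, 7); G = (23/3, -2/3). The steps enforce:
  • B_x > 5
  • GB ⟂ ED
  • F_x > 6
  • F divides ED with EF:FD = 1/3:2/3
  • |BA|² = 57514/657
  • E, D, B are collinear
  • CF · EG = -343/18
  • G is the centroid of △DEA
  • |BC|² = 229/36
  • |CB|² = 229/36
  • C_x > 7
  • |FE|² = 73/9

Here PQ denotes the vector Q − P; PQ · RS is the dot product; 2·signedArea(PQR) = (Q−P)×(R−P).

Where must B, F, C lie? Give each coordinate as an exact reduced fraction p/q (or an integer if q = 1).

1. B_x = 397/73  [E, D, B are collinear ∩ GB ⟂ ED]
2. B_y = 37/219  [E, D, B are collinear ∩ GB ⟂ ED]
   → B = (397/73, 37/219)
3. F_x = 7  [F divides ED with EF:FD = 1/3:2/3]
4. F_y = 13/3  [F divides ED with EF:FD = 1/3:2/3]
   → F = (7, 13/3)
5. C_x = 22/3  [line 1/3·x + 23/3·y + -33/2 = 0 ∩ |CB|² = 229/36]
6. C_y = 11/6  [line 1/3·x + 23/3·y + -33/2 = 0 ∩ |CB|² = 229/36]
   → C = (22/3, 11/6)

B = (397/73, 37/219)
C = (22/3, 11/6)
F = (7, 13/3)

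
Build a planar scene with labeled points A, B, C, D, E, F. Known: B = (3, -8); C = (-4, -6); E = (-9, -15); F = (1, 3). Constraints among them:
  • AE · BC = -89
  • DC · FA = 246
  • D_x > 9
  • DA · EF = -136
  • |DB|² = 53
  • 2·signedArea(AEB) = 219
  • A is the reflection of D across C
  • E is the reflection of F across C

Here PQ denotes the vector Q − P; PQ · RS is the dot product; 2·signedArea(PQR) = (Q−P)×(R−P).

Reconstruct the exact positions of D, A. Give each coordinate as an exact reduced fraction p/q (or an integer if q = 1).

1. A_x = -18  [AE · BC = -89 ∩ 2·signedArea(AEB) = 219]
2. A_y = -2  [AE · BC = -89 ∩ 2·signedArea(AEB) = 219]
   → A = (-18, -2)
3. D_x = 10  [DA · EF = -136 ∩ A is the reflection of D across C]
4. D_y = -10  [DA · EF = -136 ∩ A is the reflection of D across C]
   → D = (10, -10)

A = (-18, -2)
D = (10, -10)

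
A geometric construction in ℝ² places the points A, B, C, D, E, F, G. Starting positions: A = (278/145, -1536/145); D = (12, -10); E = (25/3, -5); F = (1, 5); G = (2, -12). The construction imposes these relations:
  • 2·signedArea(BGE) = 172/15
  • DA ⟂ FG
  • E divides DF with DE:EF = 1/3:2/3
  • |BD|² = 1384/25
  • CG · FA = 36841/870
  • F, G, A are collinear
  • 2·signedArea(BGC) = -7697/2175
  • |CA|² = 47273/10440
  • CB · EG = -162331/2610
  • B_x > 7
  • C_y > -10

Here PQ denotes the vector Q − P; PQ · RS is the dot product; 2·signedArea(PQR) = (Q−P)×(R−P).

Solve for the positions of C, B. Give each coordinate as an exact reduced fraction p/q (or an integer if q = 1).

1. B_x = 38/5  [line -7·x + 19/3·y + 1178/15 = 0 ∩ |BD|² = 1384/25]
2. B_y = -4  [line -7·x + 19/3·y + 1178/15 = 0 ∩ |BD|² = 1384/25]
   → B = (38/5, -4)
3. C_x = 6127/1740  [CB · EG = -162331/2610 ∩ CG · FA = 36841/870]
4. C_y = -5333/580  [CB · EG = -162331/2610 ∩ CG · FA = 36841/870]
   → C = (6127/1740, -5333/580)

B = (38/5, -4)
C = (6127/1740, -5333/580)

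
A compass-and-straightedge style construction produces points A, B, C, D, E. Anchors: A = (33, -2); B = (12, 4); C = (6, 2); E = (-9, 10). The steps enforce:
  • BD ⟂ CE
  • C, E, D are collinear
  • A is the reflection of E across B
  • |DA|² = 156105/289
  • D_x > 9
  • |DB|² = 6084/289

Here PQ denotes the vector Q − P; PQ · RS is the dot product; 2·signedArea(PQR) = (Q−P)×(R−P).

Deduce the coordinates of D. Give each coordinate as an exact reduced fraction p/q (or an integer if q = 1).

1. D_x = 2844/289  [C, E, D are collinear ∩ BD ⟂ CE]
2. D_y = -14/289  [C, E, D are collinear ∩ BD ⟂ CE]
   → D = (2844/289, -14/289)

D = (2844/289, -14/289)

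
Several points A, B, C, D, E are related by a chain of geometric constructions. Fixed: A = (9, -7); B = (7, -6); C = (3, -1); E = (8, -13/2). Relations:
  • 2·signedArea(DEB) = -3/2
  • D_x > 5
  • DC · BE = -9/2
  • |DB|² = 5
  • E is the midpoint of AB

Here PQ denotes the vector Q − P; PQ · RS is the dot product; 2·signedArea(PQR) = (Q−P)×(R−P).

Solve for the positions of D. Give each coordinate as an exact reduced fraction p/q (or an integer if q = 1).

1. D_x = 6  [DC · BE = -9/2 ∩ 2·signedArea(DEB) = -3/2]
2. D_y = -4  [DC · BE = -9/2 ∩ 2·signedArea(DEB) = -3/2]
   → D = (6, -4)

D = (6, -4)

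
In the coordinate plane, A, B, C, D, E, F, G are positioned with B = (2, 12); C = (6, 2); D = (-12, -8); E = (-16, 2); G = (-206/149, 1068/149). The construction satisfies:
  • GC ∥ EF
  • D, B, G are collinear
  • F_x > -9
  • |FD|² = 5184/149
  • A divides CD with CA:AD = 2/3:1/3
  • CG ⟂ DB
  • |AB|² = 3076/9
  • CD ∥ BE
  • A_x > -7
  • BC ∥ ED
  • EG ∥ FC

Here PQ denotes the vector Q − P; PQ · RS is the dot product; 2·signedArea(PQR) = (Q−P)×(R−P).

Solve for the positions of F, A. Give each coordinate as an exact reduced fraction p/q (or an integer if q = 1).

1. F_x = -1284/149  [EG ∥ FC ∩ GC ∥ EF]
2. F_y = -472/149  [EG ∥ FC ∩ GC ∥ EF]
   → F = (-1284/149, -472/149)
3. A_x = -6  [A divides CD with CA:AD = 2/3:1/3]
4. A_y = -14/3  [A divides CD with CA:AD = 2/3:1/3]
   → A = (-6, -14/3)

A = (-6, -14/3)
F = (-1284/149, -472/149)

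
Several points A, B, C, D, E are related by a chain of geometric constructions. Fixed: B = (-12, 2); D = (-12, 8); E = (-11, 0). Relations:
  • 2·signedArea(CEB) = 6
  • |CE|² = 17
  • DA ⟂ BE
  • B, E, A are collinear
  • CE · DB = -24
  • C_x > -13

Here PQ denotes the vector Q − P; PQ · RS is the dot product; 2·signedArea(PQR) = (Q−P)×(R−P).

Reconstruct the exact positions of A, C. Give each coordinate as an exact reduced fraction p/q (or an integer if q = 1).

1. A_x = -72/5  [B, E, A are collinear ∩ DA ⟂ BE]
2. A_y = 34/5  [B, E, A are collinear ∩ DA ⟂ BE]
   → A = (-72/5, 34/5)
3. C_x = -12  [CE · DB = -24 ∩ 2·signedArea(CEB) = 6]
4. C_y = -4  [CE · DB = -24 ∩ 2·signedArea(CEB) = 6]
   → C = (-12, -4)

A = (-72/5, 34/5)
C = (-12, -4)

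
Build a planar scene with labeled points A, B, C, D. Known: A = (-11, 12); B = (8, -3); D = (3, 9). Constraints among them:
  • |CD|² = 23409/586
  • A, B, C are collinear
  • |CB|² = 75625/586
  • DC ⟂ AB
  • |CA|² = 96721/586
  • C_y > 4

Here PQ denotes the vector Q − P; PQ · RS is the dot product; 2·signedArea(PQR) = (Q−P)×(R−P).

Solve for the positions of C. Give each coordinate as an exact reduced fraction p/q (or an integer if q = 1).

C = (-537/586, 2367/586)

1. C_x = -537/586  [A, B, C are collinear ∩ DC ⟂ AB]
2. C_y = 2367/586  [A, B, C are collinear ∩ DC ⟂ AB]
   → C = (-537/586, 2367/586)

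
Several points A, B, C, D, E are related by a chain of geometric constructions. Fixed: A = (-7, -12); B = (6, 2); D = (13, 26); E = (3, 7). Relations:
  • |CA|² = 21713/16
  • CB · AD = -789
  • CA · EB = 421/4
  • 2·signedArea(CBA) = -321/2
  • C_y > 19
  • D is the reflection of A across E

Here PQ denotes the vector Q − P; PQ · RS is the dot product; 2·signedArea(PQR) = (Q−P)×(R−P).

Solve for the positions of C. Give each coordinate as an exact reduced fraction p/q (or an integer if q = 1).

1. C_x = 45/4  [CB · AD = -789 ∩ 2·signedArea(CBA) = -321/2]
2. C_y = 20  [CB · AD = -789 ∩ 2·signedArea(CBA) = -321/2]
   → C = (45/4, 20)

C = (45/4, 20)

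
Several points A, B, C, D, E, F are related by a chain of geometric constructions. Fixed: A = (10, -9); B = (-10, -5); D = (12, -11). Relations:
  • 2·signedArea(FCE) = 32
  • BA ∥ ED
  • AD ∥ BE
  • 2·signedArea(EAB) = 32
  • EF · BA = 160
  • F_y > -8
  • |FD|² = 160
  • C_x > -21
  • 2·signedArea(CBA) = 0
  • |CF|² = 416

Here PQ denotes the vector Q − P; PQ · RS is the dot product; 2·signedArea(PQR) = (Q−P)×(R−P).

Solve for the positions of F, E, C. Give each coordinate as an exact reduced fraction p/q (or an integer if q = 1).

1. E_x = -8  [BA ∥ ED ∩ AD ∥ BE]
2. E_y = -7  [BA ∥ ED ∩ AD ∥ BE]
   → E = (-8, -7)
3. F_x = 0  [line 20·x + -4·y + -28 = 0 ∩ |FD|² = 160]
4. F_y = -7  [line 20·x + -4·y + -28 = 0 ∩ |FD|² = 160]
   → F = (0, -7)
5. C_x = -20  [2·signedArea(FCE) = 32 ∩ 2·signedArea(CBA) = 0]
6. C_y = -3  [2·signedArea(FCE) = 32 ∩ 2·signedArea(CBA) = 0]
   → C = (-20, -3)

C = (-20, -3)
E = (-8, -7)
F = (0, -7)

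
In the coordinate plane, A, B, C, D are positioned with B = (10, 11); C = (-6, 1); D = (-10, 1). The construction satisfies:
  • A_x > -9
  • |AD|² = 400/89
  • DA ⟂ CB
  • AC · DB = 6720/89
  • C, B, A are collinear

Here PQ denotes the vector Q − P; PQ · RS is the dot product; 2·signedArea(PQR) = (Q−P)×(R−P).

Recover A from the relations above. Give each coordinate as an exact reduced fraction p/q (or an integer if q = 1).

1. A_x = -790/89  [C, B, A are collinear ∩ DA ⟂ CB]
2. A_y = -71/89  [C, B, A are collinear ∩ DA ⟂ CB]
   → A = (-790/89, -71/89)

A = (-790/89, -71/89)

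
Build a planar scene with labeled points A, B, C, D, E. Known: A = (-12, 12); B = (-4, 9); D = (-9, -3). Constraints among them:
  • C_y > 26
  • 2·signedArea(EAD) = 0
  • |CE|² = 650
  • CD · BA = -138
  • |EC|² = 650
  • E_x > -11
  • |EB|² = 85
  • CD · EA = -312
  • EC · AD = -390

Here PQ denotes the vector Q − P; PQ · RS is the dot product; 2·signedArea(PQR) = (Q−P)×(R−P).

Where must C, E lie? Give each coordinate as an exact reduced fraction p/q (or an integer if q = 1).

1. E_x = -10  [line 15·x + 3·y + 144 = 0 ∩ |EB|² = 85]
2. E_y = 2  [line 15·x + 3·y + 144 = 0 ∩ |EB|² = 85]
   → E = (-10, 2)
3. C_x = -15  [CD · BA = -138 ∩ CD · EA = -312]
4. C_y = 27  [CD · BA = -138 ∩ CD · EA = -312]
   → C = (-15, 27)

C = (-15, 27)
E = (-10, 2)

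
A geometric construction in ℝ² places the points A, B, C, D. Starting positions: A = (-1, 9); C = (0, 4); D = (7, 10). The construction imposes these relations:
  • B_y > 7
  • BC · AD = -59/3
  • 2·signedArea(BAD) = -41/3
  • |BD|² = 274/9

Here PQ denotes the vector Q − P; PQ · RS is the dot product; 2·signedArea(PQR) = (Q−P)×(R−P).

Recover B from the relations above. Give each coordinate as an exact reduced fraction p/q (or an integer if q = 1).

1. B_x = 2  [BC · AD = -59/3 ∩ 2·signedArea(BAD) = -41/3]
2. B_y = 23/3  [BC · AD = -59/3 ∩ 2·signedArea(BAD) = -41/3]
   → B = (2, 23/3)

B = (2, 23/3)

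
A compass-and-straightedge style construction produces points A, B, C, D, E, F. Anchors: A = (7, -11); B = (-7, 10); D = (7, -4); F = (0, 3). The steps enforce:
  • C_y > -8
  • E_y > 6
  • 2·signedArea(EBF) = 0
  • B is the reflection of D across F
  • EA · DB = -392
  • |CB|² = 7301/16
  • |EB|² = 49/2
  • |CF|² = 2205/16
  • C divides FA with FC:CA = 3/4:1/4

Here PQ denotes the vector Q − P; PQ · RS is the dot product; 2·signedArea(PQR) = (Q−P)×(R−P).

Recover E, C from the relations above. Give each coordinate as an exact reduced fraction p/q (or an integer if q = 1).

C = (21/4, -15/2)
E = (-7/2, 13/2)

1. E_x = -7/2  [2·signedArea(EBF) = 0 ∩ EA · DB = -392]
2. E_y = 13/2  [2·signedArea(EBF) = 0 ∩ EA · DB = -392]
   → E = (-7/2, 13/2)
3. C_x = 21/4  [C divides FA with FC:CA = 3/4:1/4]
4. C_y = -15/2  [C divides FA with FC:CA = 3/4:1/4]
   → C = (21/4, -15/2)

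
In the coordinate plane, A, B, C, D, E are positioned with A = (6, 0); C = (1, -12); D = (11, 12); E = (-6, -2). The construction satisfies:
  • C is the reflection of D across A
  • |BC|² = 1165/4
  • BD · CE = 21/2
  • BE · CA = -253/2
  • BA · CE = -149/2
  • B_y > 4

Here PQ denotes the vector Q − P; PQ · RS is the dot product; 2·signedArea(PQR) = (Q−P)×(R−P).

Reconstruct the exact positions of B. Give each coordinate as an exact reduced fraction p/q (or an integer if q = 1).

B = (5/2, 5)

1. B_x = 5/2  [BD · CE = 21/2 ∩ BE · CA = -253/2]
2. B_y = 5  [BD · CE = 21/2 ∩ BE · CA = -253/2]
   → B = (5/2, 5)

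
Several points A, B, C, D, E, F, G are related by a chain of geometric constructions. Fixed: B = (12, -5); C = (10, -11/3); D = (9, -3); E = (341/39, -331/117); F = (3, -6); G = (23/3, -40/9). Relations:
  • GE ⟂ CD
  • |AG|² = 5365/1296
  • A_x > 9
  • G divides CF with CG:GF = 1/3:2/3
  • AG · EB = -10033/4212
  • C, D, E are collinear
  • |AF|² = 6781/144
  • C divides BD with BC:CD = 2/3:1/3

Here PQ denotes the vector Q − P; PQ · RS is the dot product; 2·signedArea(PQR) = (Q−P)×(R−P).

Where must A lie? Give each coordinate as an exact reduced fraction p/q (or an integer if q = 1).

A = (37/4, -19/6)

1. A_x = 37/4  [line -127/39·x + 254/117·y + 51943/1404 = 0 ∩ |AG|² = 5365/1296]
2. A_y = -19/6  [line -127/39·x + 254/117·y + 51943/1404 = 0 ∩ |AG|² = 5365/1296]
   → A = (37/4, -19/6)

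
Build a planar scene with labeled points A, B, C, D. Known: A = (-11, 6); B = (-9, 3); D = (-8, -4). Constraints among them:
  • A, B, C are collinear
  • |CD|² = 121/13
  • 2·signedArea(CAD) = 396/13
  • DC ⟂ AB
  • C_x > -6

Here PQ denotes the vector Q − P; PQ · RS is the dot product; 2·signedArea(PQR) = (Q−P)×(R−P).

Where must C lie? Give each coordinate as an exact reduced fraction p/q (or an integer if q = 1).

C = (-71/13, -30/13)

1. C_x = -71/13  [A, B, C are collinear ∩ DC ⟂ AB]
2. C_y = -30/13  [A, B, C are collinear ∩ DC ⟂ AB]
   → C = (-71/13, -30/13)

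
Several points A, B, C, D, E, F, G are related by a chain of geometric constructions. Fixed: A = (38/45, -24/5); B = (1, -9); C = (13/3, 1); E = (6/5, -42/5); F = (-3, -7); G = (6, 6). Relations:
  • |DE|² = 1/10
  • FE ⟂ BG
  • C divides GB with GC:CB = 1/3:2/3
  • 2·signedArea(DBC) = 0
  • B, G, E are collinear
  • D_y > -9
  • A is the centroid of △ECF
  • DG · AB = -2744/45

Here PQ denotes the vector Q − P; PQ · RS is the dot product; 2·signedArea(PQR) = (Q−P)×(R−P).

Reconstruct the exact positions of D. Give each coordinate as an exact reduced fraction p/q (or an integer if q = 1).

1. D_x = 11/10  [2·signedArea(DBC) = 0 ∩ DG · AB = -2744/45]
2. D_y = -87/10  [2·signedArea(DBC) = 0 ∩ DG · AB = -2744/45]
   → D = (11/10, -87/10)

D = (11/10, -87/10)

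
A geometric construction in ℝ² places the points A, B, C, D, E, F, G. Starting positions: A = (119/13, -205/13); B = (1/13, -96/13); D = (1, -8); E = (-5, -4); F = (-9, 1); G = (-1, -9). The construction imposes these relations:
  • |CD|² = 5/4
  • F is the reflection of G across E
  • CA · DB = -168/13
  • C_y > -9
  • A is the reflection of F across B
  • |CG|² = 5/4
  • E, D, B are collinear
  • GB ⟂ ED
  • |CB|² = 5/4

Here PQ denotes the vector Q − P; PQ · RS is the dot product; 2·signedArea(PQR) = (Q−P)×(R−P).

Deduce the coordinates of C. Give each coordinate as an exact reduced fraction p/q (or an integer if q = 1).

C = (0, -17/2)

1. C_x = 0  [line 12/13·x + -8/13·y + -68/13 = 0 ∩ |CG|² = 5/4]
2. C_y = -17/2  [line 12/13·x + -8/13·y + -68/13 = 0 ∩ |CG|² = 5/4]
   → C = (0, -17/2)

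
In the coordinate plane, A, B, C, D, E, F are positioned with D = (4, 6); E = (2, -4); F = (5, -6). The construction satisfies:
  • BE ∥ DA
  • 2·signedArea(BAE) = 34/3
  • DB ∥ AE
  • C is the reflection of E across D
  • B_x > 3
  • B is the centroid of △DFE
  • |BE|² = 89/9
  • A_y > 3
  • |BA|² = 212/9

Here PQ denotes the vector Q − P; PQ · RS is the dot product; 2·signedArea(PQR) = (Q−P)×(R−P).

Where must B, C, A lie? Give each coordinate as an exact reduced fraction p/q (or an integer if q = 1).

1. B_x = 11/3  [B is the centroid of △DFE]
2. B_y = -4/3  [B is the centroid of △DFE]
   → B = (11/3, -4/3)
3. C_x = 6  [C is the reflection of E across D]
4. C_y = 16  [C is the reflection of E across D]
   → C = (6, 16)
5. A_x = 7/3  [DB ∥ AE ∩ BE ∥ DA]
6. A_y = 10/3  [DB ∥ AE ∩ BE ∥ DA]
   → A = (7/3, 10/3)

A = (7/3, 10/3)
B = (11/3, -4/3)
C = (6, 16)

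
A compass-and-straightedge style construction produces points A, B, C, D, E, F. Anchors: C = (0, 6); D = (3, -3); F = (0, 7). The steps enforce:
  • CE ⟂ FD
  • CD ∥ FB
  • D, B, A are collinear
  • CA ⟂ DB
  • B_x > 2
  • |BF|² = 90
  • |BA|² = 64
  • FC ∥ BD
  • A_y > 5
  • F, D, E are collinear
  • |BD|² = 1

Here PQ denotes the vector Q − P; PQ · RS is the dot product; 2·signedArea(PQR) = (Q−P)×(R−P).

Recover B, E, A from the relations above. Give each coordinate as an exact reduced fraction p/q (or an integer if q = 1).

1. B_x = 3  [FC ∥ BD ∩ CD ∥ FB]
2. B_y = -2  [FC ∥ BD ∩ CD ∥ FB]
   → B = (3, -2)
3. E_x = 30/109  [F, D, E are collinear ∩ CE ⟂ FD]
4. E_y = 663/109  [F, D, E are collinear ∩ CE ⟂ FD]
   → E = (30/109, 663/109)
5. A_x = 3  [D, B, A are collinear ∩ CA ⟂ DB]
6. A_y = 6  [D, B, A are collinear ∩ CA ⟂ DB]
   → A = (3, 6)

A = (3, 6)
B = (3, -2)
E = (30/109, 663/109)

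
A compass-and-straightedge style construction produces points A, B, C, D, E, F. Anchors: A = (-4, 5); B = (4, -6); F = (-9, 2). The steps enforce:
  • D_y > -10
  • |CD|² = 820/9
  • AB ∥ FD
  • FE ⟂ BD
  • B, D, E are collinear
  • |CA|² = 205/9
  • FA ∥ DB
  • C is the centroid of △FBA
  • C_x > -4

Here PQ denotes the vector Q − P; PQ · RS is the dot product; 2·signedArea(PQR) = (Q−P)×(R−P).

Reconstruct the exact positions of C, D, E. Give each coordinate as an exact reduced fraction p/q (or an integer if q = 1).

C = (-3, 1/3)
D = (-1, -9)
E = (-69/34, -327/34)

1. C_x = -3  [C is the centroid of △FBA]
2. C_y = 1/3  [C is the centroid of △FBA]
   → C = (-3, 1/3)
3. D_x = -1  [FA ∥ DB ∩ AB ∥ FD]
4. D_y = -9  [FA ∥ DB ∩ AB ∥ FD]
   → D = (-1, -9)
5. E_x = -69/34  [B, D, E are collinear ∩ FE ⟂ BD]
6. E_y = -327/34  [B, D, E are collinear ∩ FE ⟂ BD]
   → E = (-69/34, -327/34)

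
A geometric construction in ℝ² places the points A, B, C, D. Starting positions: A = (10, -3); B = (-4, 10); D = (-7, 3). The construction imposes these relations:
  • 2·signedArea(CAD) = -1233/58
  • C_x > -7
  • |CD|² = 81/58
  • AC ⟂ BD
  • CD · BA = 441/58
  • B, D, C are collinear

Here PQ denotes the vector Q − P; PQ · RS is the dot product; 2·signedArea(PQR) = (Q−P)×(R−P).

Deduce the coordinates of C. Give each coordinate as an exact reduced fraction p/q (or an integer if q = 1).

1. C_x = -379/58  [B, D, C are collinear ∩ AC ⟂ BD]
2. C_y = 237/58  [B, D, C are collinear ∩ AC ⟂ BD]
   → C = (-379/58, 237/58)

C = (-379/58, 237/58)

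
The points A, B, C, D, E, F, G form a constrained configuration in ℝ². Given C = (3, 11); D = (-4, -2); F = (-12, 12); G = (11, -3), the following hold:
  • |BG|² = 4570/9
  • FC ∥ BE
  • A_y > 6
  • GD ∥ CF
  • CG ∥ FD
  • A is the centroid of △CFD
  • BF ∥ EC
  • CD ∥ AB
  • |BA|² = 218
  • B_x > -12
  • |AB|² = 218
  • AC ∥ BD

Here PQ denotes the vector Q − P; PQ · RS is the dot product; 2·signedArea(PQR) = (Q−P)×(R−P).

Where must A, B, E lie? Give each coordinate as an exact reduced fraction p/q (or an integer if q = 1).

A = (-13/3, 7)
B = (-34/3, -6)
E = (11/3, -7)

1. A_x = -13/3  [A is the centroid of △CFD]
2. A_y = 7  [A is the centroid of △CFD]
   → A = (-13/3, 7)
3. B_x = -34/3  [AC ∥ BD ∩ CD ∥ AB]
4. B_y = -6  [AC ∥ BD ∩ CD ∥ AB]
   → B = (-34/3, -6)
5. E_x = 11/3  [BF ∥ EC ∩ FC ∥ BE]
6. E_y = -7  [BF ∥ EC ∩ FC ∥ BE]
   → E = (11/3, -7)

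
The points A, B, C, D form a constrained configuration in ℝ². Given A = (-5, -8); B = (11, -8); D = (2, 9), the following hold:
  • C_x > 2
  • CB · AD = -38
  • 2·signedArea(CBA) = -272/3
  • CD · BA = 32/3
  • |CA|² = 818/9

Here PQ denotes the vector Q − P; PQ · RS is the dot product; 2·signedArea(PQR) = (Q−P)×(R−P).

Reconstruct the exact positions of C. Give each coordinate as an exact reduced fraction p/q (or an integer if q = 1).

1. C_x = 8/3  [2·signedArea(CBA) = -272/3 ∩ CD · BA = 32/3]
2. C_y = -7/3  [2·signedArea(CBA) = -272/3 ∩ CD · BA = 32/3]
   → C = (8/3, -7/3)

C = (8/3, -7/3)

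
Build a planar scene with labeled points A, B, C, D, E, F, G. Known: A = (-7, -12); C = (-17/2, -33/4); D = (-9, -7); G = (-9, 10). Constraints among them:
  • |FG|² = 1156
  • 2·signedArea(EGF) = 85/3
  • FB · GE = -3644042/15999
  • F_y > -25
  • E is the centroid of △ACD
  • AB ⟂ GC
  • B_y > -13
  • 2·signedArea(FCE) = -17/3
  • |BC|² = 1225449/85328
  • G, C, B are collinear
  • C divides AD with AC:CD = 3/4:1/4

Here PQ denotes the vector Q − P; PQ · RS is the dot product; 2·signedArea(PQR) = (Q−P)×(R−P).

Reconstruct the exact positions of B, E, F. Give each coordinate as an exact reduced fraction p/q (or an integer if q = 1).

1. B_x = -44777/5333  [G, C, B are collinear ∩ AB ⟂ GC]
2. B_y = -64200/5333  [G, C, B are collinear ∩ AB ⟂ GC]
   → B = (-44777/5333, -64200/5333)
3. E_x = -49/6  [E is the centroid of △ACD]
4. E_y = -109/12  [E is the centroid of △ACD]
   → E = (-49/6, -109/12)
5. F_x = -9  [FB · GE = -3644042/15999 ∩ 2·signedArea(EGF) = 85/3]
6. F_y = -24  [FB · GE = -3644042/15999 ∩ 2·signedArea(EGF) = 85/3]
   → F = (-9, -24)

B = (-44777/5333, -64200/5333)
E = (-49/6, -109/12)
F = (-9, -24)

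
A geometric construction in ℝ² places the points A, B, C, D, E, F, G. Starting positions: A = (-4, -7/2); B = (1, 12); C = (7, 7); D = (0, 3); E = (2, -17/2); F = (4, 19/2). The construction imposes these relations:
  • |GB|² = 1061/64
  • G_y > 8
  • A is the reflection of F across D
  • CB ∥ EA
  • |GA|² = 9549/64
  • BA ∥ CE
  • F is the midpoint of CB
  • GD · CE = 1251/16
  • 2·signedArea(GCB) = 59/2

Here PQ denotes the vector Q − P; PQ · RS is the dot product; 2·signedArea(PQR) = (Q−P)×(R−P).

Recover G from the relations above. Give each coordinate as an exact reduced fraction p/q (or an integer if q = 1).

G = (-1/4, 65/8)

1. G_x = -1/4  [2·signedArea(GCB) = 59/2 ∩ GD · CE = 1251/16]
2. G_y = 65/8  [2·signedArea(GCB) = 59/2 ∩ GD · CE = 1251/16]
   → G = (-1/4, 65/8)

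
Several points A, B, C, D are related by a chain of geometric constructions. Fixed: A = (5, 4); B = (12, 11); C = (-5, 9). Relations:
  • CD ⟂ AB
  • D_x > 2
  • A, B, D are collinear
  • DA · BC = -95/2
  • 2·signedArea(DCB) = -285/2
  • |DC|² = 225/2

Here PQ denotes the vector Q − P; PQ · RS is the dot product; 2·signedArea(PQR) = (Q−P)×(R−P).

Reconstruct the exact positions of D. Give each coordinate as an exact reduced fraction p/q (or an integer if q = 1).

1. D_x = 5/2  [A, B, D are collinear ∩ CD ⟂ AB]
2. D_y = 3/2  [A, B, D are collinear ∩ CD ⟂ AB]
   → D = (5/2, 3/2)

D = (5/2, 3/2)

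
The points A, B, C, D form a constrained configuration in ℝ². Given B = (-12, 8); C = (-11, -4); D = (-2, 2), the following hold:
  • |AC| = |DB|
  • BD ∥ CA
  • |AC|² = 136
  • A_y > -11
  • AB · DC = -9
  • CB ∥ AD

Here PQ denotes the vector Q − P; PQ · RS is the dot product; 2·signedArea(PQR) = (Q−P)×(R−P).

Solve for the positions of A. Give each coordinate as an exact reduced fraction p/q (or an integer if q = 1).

1. A_x = -1  [CB ∥ AD ∩ BD ∥ CA]
2. A_y = -10  [CB ∥ AD ∩ BD ∥ CA]
   → A = (-1, -10)

A = (-1, -10)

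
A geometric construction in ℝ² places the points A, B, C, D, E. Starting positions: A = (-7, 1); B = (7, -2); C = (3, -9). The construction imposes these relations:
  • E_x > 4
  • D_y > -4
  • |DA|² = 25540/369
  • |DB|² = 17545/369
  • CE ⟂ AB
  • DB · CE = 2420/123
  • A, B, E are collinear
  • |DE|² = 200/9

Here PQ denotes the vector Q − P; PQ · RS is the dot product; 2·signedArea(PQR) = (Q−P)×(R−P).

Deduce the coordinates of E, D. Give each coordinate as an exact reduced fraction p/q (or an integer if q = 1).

D = (25/123, -389/123)
E = (189/41, -61/41)

1. E_x = 189/41  [A, B, E are collinear ∩ CE ⟂ AB]
2. E_y = -61/41  [A, B, E are collinear ∩ CE ⟂ AB]
   → E = (189/41, -61/41)
3. D_x = 25/123  [line -66/41·x + -308/41·y + -2882/123 = 0 ∩ |DB|² = 17545/369]
4. D_y = -389/123  [line -66/41·x + -308/41·y + -2882/123 = 0 ∩ |DB|² = 17545/369]
   → D = (25/123, -389/123)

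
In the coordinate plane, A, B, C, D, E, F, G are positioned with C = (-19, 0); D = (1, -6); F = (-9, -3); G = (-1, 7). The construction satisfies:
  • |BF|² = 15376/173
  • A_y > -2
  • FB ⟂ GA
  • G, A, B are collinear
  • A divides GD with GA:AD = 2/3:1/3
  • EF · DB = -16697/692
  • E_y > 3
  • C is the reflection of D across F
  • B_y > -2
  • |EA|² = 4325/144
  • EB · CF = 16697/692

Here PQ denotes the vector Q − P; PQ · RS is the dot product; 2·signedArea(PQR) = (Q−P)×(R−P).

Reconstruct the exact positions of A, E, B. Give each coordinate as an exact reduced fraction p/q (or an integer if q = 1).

1. A_x = 1/3  [A divides GD with GA:AD = 2/3:1/3]
2. A_y = -5/3  [A divides GD with GA:AD = 2/3:1/3]
   → A = (1/3, -5/3)
3. B_x = 55/173  [G, A, B are collinear ∩ FB ⟂ GA]
4. B_y = -271/173  [G, A, B are collinear ∩ FB ⟂ GA]
   → B = (55/173, -271/173)
5. E_x = -1/2  [EF · DB = -16697/692 ∩ EB · CF = 16697/692]
6. E_y = 15/4  [EF · DB = -16697/692 ∩ EB · CF = 16697/692]
   → E = (-1/2, 15/4)

A = (1/3, -5/3)
B = (55/173, -271/173)
E = (-1/2, 15/4)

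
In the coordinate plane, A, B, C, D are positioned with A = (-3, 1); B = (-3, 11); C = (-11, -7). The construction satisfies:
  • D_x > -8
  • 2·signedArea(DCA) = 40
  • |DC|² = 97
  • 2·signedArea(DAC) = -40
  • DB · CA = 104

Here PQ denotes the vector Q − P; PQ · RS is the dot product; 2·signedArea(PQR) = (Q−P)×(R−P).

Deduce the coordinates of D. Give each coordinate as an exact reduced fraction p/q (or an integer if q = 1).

D = (-7, 2)

1. D_x = -7  [2·signedArea(DAC) = -40 ∩ DB · CA = 104]
2. D_y = 2  [2·signedArea(DAC) = -40 ∩ DB · CA = 104]
   → D = (-7, 2)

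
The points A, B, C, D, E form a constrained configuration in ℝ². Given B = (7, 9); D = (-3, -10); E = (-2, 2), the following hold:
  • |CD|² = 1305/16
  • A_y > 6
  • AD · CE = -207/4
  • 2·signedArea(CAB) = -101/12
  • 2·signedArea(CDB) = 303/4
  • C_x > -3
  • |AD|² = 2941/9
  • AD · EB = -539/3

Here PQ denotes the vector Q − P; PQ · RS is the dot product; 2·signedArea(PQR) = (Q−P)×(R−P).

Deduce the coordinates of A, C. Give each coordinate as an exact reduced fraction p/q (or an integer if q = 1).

A = (4, 20/3)
C = (-9/4, -1)

1. A_x = 4  [line -9·x + -7·y + 248/3 = 0 ∩ |AD|² = 2941/9]
2. A_y = 20/3  [line -9·x + -7·y + 248/3 = 0 ∩ |AD|² = 2941/9]
   → A = (4, 20/3)
3. C_x = -9/4  [AD · CE = -207/4 ∩ 2·signedArea(CDB) = 303/4]
4. C_y = -1  [AD · CE = -207/4 ∩ 2·signedArea(CDB) = 303/4]
   → C = (-9/4, -1)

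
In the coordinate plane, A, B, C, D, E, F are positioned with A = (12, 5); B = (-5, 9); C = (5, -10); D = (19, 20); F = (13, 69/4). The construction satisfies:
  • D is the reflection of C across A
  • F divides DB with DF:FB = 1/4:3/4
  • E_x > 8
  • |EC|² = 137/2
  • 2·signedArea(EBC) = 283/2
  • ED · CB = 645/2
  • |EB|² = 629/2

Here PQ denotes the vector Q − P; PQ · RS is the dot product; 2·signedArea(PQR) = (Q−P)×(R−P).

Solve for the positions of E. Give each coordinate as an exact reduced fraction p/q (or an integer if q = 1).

E = (17/2, -5/2)

1. E_x = 17/2  [2·signedArea(EBC) = 283/2 ∩ ED · CB = 645/2]
2. E_y = -5/2  [2·signedArea(EBC) = 283/2 ∩ ED · CB = 645/2]
   → E = (17/2, -5/2)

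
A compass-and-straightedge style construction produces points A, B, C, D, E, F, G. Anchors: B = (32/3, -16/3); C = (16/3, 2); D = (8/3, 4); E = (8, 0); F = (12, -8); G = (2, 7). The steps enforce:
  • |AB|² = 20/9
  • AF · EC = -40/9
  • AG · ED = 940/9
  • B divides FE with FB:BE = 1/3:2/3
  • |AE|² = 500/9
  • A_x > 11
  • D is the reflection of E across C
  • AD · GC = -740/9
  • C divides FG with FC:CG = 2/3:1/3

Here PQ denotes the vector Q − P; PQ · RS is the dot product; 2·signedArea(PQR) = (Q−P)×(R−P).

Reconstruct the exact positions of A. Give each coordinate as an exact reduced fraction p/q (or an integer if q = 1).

A = (34/3, -20/3)

1. A_x = 34/3  [AG · ED = 940/9 ∩ AD · GC = -740/9]
2. A_y = -20/3  [AG · ED = 940/9 ∩ AD · GC = -740/9]
   → A = (34/3, -20/3)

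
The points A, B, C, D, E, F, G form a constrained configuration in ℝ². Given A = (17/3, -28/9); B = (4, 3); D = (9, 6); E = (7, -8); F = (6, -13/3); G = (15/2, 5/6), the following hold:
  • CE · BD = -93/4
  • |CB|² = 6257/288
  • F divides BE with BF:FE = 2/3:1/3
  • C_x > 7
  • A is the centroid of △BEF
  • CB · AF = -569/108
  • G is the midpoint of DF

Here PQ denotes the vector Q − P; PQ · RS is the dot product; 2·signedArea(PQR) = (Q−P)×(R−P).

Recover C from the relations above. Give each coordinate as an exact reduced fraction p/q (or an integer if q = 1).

1. C_x = 57/8  [CE · BD = -93/4 ∩ CB · AF = -569/108]
2. C_y = -11/24  [CE · BD = -93/4 ∩ CB · AF = -569/108]
   → C = (57/8, -11/24)

C = (57/8, -11/24)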